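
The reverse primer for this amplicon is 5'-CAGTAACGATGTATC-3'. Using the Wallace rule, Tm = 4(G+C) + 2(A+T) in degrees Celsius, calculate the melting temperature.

Scanning the sequence gives T=4, C=3, G=3, A=5.
A+T = 9, G+C = 6
Tm = 2(9) + 4(6) = 18 + 24 = 42°C

42°C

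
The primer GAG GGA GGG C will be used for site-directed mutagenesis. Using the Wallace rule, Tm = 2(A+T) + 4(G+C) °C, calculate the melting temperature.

Base counts: C=1, A=2, T=0, G=7
So N_AT = 2 and N_GC = 8.
Tm = 2(2) + 4(8) = 4 + 32 = 36°C

36°C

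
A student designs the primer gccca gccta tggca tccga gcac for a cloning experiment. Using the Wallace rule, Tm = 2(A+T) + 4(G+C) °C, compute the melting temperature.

80°C

Base counts: A=5, G=6, C=10, T=3
AT pairs contribute 8, GC pairs contribute 16.
Tm = 2(8) + 4(16) = 16 + 64 = 80°C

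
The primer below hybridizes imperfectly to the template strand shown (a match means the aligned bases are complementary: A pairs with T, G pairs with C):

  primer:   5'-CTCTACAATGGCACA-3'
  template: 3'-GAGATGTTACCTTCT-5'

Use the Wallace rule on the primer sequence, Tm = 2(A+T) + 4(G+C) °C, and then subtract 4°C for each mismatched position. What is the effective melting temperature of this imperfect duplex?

Primer base counts: A=5, T=3, G=2, C=5 → A+T=8, G+C=7
Perfect-match Tm = 2(8) + 4(7) = 16 + 28 = 44°C
Mismatches (positions where the bases are not complementary): 2 (at positions 12, 14)
Effective Tm = 44 − 2×4 = 44 − 8 = 36°C

36°C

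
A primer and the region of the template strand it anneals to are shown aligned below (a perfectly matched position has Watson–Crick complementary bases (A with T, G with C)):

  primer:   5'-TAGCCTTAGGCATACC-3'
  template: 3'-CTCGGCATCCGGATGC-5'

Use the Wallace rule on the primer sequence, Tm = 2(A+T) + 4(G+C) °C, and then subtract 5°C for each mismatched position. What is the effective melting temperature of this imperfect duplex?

Primer base counts: A=4, T=4, G=3, C=5 → A+T=8, G+C=8
Perfect-match Tm = 2(8) + 4(8) = 16 + 32 = 48°C
Mismatches (positions where the bases are not complementary): 4 (at positions 1, 6, 12, 16)
Effective Tm = 48 − 4×5 = 48 − 20 = 28°C

28°C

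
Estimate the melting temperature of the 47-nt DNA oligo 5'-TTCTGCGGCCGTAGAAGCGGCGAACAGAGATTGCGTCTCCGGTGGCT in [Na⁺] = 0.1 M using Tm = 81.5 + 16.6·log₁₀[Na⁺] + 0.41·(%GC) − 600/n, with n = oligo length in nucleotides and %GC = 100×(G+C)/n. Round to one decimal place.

Length n = 47. G=17, C=12, T=10, A=8
G+C = 29, so %GC = 29/47 × 100 = 61.702%
Salt term: 16.6 × (-1) = -16.6
GC term: 0.41 × 61.702 = 25.298; length term: −600/47 = −12.766
Tm = 81.5 + (-16.6) + 25.298 − 12.766 = 77.432 → 77.4°C

77.4°C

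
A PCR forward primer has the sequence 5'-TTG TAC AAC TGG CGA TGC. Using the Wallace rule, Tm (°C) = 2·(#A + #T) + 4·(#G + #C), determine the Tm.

54°C

Counting bases: T=5, A=4, G=5, C=4
So N_AT = 9 and N_GC = 9.
Tm = 2(9) + 4(9) = 18 + 36 = 54°C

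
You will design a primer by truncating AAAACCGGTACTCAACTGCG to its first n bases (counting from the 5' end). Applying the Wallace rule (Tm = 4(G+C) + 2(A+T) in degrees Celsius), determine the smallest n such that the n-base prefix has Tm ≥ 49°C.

n = 18

First 17 bases: AAAACCGGTACTCAACT → Tm = 48°C (< 49°C)
First 18 bases: AAAACCGGTACTCAACTG → Tm = 52°C (≥ 49°C)
Each additional base adds 2°C (A/T) or 4°C (G/C), so Tm is non-decreasing in n; n = 18 is the first length to reach 49°C.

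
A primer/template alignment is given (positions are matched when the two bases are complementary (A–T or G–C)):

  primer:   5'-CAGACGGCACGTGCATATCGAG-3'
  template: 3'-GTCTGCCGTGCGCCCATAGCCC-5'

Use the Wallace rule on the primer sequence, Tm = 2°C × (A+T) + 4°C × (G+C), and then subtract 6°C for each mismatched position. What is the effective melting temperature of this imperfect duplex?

Primer base counts: A=6, T=3, G=7, C=6 → A+T=9, G+C=13
Perfect-match Tm = 2(9) + 4(13) = 18 + 52 = 70°C
Mismatches (positions where the bases are not complementary): 4 (at positions 12, 14, 15, 21)
Effective Tm = 70 − 4×6 = 70 − 24 = 46°C

46°C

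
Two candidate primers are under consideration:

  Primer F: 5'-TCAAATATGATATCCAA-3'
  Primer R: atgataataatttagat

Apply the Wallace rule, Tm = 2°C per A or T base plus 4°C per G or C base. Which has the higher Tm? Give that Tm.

Primer F, 42°C

Primer F: A+T=13, G+C=4 → Tm = 2(13)+4(4) = 42°C
Primer R: A+T=15, G+C=2 → Tm = 2(15)+4(2) = 38°C
42°C vs 38°C → primer F is higher.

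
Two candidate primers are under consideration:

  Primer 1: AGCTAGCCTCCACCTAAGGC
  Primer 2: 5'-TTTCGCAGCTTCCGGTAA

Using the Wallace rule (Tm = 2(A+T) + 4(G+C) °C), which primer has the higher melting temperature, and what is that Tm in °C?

Primer 1: A+T=8, G+C=12 → Tm = 2(8)+4(12) = 64°C
Primer 2: A+T=9, G+C=9 → Tm = 2(9)+4(9) = 54°C
64°C vs 54°C → primer 1 is higher.

Primer 1, 64°C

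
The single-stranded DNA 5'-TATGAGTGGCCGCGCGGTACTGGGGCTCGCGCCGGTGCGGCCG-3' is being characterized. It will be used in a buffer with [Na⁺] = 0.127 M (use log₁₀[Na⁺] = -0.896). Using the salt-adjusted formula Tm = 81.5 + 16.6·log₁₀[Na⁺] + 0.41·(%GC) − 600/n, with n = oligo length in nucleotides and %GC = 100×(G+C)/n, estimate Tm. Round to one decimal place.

84.1°C

Length n = 43. Base counts: G=20, A=3, T=7, C=13
G+C = 33, so %GC = 33/43 × 100 = 76.744%
Salt term: 16.6 × (-0.896) = -14.874
GC term: 0.41 × 76.744 = 31.465; length term: −600/43 = −13.953
Tm = 81.5 + (-14.874) + 31.465 − 13.953 = 84.138 → 84.1°C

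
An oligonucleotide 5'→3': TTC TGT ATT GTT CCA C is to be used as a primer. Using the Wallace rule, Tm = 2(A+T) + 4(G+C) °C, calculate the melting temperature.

Counting bases: A=2, C=4, T=8, G=2
A+T = 10, G+C = 6
Tm = 4·6 + 2·10 = 24 + 20 = 44°C

44°C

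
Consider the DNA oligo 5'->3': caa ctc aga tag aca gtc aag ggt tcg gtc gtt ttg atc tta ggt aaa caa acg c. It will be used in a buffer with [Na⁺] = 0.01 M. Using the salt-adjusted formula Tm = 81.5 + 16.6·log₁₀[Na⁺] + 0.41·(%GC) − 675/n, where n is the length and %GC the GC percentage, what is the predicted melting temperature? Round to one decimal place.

Length n = 55. Counting bases: C=11, A=17, T=14, G=13
G+C = 24, so %GC = 24/55 × 100 = 43.636%
Salt term: 16.6 × (-2) = -33.2
GC term: 0.41 × 43.636 = 17.891; length term: −675/55 = −12.273
Tm = 81.5 + (-33.2) + 17.891 − 12.273 = 53.918 → 53.9°C

53.9°C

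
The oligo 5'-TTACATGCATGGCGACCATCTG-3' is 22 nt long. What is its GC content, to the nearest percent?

T=6, G=5, C=6, A=5
G+C = 5 + 6 = 11 out of 22 bases
%GC = 11/22 × 100 = 50% ≈ 50%

50%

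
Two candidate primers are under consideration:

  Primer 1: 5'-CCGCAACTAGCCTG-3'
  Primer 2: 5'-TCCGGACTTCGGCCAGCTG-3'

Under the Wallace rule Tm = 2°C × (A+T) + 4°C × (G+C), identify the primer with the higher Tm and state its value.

Primer 2, 64°C

Primer 1: A+T=5, G+C=9 → Tm = 2(5)+4(9) = 46°C
Primer 2: A+T=6, G+C=13 → Tm = 2(6)+4(13) = 64°C
46°C vs 64°C → primer 2 is higher.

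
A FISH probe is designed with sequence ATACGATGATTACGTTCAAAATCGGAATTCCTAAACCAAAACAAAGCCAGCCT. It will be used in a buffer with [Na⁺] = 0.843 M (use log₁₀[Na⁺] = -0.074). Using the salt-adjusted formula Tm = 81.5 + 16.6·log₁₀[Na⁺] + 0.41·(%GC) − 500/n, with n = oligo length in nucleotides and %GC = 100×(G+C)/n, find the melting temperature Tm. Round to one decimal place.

86.3°C

Length n = 53. Base counts: C=13, G=7, T=11, A=22
G+C = 20, so %GC = 20/53 × 100 = 37.736%
Salt term: 16.6 × (-0.074) = -1.228
GC term: 0.41 × 37.736 = 15.472; length term: −500/53 = −9.434
Tm = 81.5 + (-1.228) + 15.472 − 9.434 = 86.31 → 86.3°C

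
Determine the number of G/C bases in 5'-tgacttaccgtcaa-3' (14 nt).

6

A=4, G=2, C=4, T=4
G+C = 2 + 4 = 6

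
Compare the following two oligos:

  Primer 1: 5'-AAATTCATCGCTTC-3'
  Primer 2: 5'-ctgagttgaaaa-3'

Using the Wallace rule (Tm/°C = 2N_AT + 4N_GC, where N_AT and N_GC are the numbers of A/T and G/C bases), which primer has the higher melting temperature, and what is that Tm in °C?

Primer 1: A+T=9, G+C=5 → Tm = 2(9)+4(5) = 38°C
Primer 2: A+T=8, G+C=4 → Tm = 2(8)+4(4) = 32°C
38°C vs 32°C → primer 1 is higher.

Primer 1, 38°C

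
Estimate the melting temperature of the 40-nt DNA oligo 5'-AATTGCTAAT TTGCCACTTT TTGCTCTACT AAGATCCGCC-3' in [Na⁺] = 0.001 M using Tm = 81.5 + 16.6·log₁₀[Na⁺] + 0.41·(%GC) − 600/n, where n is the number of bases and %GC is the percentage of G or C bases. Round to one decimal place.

33.1°C

Length n = 40. G=5, C=11, T=15, A=9
G+C = 16, so %GC = 16/40 × 100 = 40%
Salt term: 16.6 × (-3) = -49.8
GC term: 0.41 × 40 = 16.4; length term: −600/40 = −15
Tm = 81.5 + (-49.8) + 16.4 − 15 = 33.1 → 33.1°C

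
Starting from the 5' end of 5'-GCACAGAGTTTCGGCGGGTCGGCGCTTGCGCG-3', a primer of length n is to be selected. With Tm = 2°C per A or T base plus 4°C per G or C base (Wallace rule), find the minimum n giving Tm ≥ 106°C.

First 30 bases: GCACAGAGTTTCGGCGGGTCGGCGCTTGCG → Tm = 102°C (< 106°C)
First 31 bases: GCACAGAGTTTCGGCGGGTCGGCGCTTGCGC → Tm = 106°C (≥ 106°C)
Since every base adds ≥2°C, Tm only increases with n, so the threshold is first crossed at n = 31.

n = 31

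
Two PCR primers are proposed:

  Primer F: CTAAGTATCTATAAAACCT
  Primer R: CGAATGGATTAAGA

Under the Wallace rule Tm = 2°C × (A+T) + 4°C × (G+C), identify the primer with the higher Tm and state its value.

Primer F: A+T=14, G+C=5 → Tm = 2(14)+4(5) = 48°C
Primer R: A+T=9, G+C=5 → Tm = 2(9)+4(5) = 38°C
48°C vs 38°C → primer F is higher.

Primer F, 48°C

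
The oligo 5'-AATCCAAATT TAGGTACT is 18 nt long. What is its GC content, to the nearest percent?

T=6, A=7, G=2, C=3
G+C = 2 + 3 = 5 out of 18 bases
%GC = 5/18 × 100 = 27.78% ≈ 28%

28%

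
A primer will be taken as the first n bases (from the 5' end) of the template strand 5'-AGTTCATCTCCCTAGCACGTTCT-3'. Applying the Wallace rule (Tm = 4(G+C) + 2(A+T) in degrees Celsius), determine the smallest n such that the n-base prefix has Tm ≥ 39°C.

n = 14

First 13 bases: AGTTCATCTCCCT → Tm = 38°C (< 39°C)
First 14 bases: AGTTCATCTCCCTA → Tm = 40°C (≥ 39°C)
Since every base adds ≥2°C, Tm only increases with n, so the threshold is first crossed at n = 14.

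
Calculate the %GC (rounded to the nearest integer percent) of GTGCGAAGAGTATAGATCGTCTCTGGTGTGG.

Base counts: G=12, A=6, C=4, T=9
G+C = 12 + 4 = 16 out of 31 bases
%GC = 16/31 × 100 = 51.61% ≈ 52%

52%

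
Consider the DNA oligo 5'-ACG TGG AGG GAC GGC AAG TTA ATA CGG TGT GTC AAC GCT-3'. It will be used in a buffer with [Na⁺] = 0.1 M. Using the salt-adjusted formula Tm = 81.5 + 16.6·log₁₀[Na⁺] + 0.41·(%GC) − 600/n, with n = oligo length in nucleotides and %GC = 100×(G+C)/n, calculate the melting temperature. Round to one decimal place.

71.6°C

Length n = 39. G=14, A=10, T=8, C=7
G+C = 21, so %GC = 21/39 × 100 = 53.846%
Salt term: 16.6 × (-1) = -16.6
GC term: 0.41 × 53.846 = 22.077; length term: −600/39 = −15.385
Tm = 81.5 + (-16.6) + 22.077 − 15.385 = 71.592 → 71.6°C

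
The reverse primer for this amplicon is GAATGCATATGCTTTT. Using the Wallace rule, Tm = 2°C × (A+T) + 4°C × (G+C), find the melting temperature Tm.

42°C

Base counts: A=4, T=7, G=3, C=2
AT pairs contribute 11, GC pairs contribute 5.
Tm = 4·5 + 2·11 = 20 + 22 = 42°C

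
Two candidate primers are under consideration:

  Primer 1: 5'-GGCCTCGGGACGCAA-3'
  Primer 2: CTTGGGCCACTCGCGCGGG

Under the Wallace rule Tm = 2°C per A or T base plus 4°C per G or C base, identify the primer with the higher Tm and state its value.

Primer 2, 68°C

Primer 1: A+T=4, G+C=11 → Tm = 2(4)+4(11) = 52°C
Primer 2: A+T=4, G+C=15 → Tm = 2(4)+4(15) = 68°C
52°C vs 68°C → primer 2 is higher.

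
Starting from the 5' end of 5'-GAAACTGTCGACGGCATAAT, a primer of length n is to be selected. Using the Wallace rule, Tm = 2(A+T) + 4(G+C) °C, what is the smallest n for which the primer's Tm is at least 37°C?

First 12 bases: GAAACTGTCGAC → Tm = 36°C (< 37°C)
First 13 bases: GAAACTGTCGACG → Tm = 40°C (≥ 37°C)
Since every base adds ≥2°C, Tm only increases with n, so the threshold is first crossed at n = 13.

n = 13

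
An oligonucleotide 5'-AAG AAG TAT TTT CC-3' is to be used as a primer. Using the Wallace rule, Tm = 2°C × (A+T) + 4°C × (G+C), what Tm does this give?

Counting bases: T=5, G=2, C=2, A=5
So N_AT = 10 and N_GC = 4.
Tm = 4·4 + 2·10 = 16 + 20 = 36°C

36°C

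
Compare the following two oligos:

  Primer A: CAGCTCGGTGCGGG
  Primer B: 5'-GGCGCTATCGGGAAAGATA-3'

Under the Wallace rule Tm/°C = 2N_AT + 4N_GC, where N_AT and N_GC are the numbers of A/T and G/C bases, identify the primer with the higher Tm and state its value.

Primer A: A+T=3, G+C=11 → Tm = 2(3)+4(11) = 50°C
Primer B: A+T=9, G+C=10 → Tm = 2(9)+4(10) = 58°C
50°C vs 58°C → primer B is higher.

Primer B, 58°C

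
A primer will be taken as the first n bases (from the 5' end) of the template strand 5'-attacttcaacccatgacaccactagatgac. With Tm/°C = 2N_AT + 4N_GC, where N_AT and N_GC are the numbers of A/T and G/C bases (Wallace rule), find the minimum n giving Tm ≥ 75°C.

n = 27

First 26 bases: ATTACTTCAACCCATGACACCACTAG → Tm = 74°C (< 75°C)
First 27 bases: ATTACTTCAACCCATGACACCACTAGA → Tm = 76°C (≥ 75°C)
Since every base adds ≥2°C, Tm only increases with n, so the threshold is first crossed at n = 27.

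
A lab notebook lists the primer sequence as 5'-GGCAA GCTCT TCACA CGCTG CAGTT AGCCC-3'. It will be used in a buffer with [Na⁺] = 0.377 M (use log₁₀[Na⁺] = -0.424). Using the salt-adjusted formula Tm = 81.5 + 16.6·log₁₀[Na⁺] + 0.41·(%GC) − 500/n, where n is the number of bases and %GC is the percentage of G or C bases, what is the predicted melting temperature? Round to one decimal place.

82.4°C

Length n = 30. Base counts: A=6, T=6, C=11, G=7
G+C = 18, so %GC = 18/30 × 100 = 60%
Salt term: 16.6 × (-0.424) = -7.038
GC term: 0.41 × 60 = 24.6; length term: −500/30 = −16.667
Tm = 81.5 + (-7.038) + 24.6 − 16.667 = 82.395 → 82.4°C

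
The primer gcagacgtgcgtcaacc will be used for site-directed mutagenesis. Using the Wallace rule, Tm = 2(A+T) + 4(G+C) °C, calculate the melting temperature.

Base counts: T=2, G=5, C=6, A=4
AT pairs contribute 6, GC pairs contribute 11.
Tm = 2(6) + 4(11) = 12 + 44 = 56°C

56°C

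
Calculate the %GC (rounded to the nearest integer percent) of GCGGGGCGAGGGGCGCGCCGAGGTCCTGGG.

Base counts: G=18, A=2, C=8, T=2
G+C = 18 + 8 = 26 out of 30 bases
%GC = 26/30 × 100 = 86.67% ≈ 87%

87%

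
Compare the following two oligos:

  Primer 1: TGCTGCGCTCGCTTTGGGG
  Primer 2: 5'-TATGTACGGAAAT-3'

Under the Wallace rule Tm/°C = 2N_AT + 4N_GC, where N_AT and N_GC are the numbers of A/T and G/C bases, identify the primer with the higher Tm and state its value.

Primer 1, 64°C

Primer 1: A+T=6, G+C=13 → Tm = 2(6)+4(13) = 64°C
Primer 2: A+T=9, G+C=4 → Tm = 2(9)+4(4) = 34°C
64°C vs 34°C → primer 1 is higher.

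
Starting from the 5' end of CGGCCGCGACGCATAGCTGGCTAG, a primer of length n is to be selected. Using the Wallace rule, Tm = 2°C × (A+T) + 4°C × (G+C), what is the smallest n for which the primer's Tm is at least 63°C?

n = 19

First 18 bases: CGGCCGCGACGCATAGCT → Tm = 62°C (< 63°C)
First 19 bases: CGGCCGCGACGCATAGCTG → Tm = 66°C (≥ 63°C)
Since every base adds ≥2°C, Tm only increases with n, so the threshold is first crossed at n = 19.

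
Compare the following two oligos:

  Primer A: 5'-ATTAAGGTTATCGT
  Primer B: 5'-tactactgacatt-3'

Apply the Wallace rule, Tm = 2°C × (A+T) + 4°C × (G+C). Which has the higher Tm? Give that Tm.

Primer A: A+T=10, G+C=4 → Tm = 2(10)+4(4) = 36°C
Primer B: A+T=9, G+C=4 → Tm = 2(9)+4(4) = 34°C
36°C vs 34°C → primer A is higher.

Primer A, 36°C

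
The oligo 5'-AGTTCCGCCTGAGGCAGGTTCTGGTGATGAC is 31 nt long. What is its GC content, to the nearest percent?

58%

Counting bases: A=5, C=7, T=8, G=11
G+C = 11 + 7 = 18 out of 31 bases
%GC = 18/31 × 100 = 58.06% ≈ 58%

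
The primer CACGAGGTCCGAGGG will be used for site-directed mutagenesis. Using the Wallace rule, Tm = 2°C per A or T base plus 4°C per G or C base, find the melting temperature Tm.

Base counts: A=3, G=7, T=1, C=4
AT pairs contribute 4, GC pairs contribute 11.
Tm = 2×4 + 4×11 = 52°C

52°C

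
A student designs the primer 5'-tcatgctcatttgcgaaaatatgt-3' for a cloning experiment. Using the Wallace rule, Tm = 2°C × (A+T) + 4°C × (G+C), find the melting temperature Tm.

64°C

Counting bases: C=4, A=7, G=4, T=9
A+T = 16, G+C = 8
Tm = 4·8 + 2·16 = 32 + 32 = 64°C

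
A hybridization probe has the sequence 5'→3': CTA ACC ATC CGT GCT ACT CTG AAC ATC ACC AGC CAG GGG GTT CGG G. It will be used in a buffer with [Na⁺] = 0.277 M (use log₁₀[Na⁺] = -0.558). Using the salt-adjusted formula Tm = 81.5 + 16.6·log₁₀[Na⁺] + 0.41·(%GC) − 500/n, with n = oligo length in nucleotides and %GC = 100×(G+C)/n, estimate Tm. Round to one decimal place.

Length n = 46. Base counts: C=15, T=9, A=10, G=12
G+C = 27, so %GC = 27/46 × 100 = 58.696%
Salt term: 16.6 × (-0.558) = -9.263
GC term: 0.41 × 58.696 = 24.065; length term: −500/46 = −10.87
Tm = 81.5 + (-9.263) + 24.065 − 10.87 = 85.432 → 85.4°C

85.4°C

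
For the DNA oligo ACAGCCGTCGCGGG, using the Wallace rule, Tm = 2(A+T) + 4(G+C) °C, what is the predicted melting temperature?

Counting bases: A=2, G=6, T=1, C=5
AT pairs contribute 3, GC pairs contribute 11.
Tm = 4·11 + 2·3 = 44 + 6 = 50°C

50°C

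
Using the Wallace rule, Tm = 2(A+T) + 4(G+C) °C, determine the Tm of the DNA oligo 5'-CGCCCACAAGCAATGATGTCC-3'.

66°C

Scanning the sequence gives T=3, C=8, G=4, A=6.
AT pairs contribute 9, GC pairs contribute 12.
Tm = 2(9) + 4(12) = 18 + 48 = 66°C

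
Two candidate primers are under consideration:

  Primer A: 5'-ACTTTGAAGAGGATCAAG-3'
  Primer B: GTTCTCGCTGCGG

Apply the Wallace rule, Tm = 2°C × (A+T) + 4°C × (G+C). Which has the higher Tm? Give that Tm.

Primer A, 50°C

Primer A: A+T=11, G+C=7 → Tm = 2(11)+4(7) = 50°C
Primer B: A+T=4, G+C=9 → Tm = 2(4)+4(9) = 44°C
50°C vs 44°C → primer A is higher.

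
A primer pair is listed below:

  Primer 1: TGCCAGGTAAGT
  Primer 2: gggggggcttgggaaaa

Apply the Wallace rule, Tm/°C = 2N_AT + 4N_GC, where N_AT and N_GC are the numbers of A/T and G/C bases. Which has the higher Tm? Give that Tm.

Primer 2, 56°C

Primer 1: A+T=6, G+C=6 → Tm = 2(6)+4(6) = 36°C
Primer 2: A+T=6, G+C=11 → Tm = 2(6)+4(11) = 56°C
36°C vs 56°C → primer 2 is higher.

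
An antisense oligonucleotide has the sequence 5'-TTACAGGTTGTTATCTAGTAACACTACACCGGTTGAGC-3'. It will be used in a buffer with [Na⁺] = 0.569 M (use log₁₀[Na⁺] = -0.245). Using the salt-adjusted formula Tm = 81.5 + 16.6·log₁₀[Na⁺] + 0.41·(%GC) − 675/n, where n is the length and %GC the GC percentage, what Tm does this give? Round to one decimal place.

Length n = 38. Counting bases: C=8, T=12, A=10, G=8
G+C = 16, so %GC = 16/38 × 100 = 42.105%
Salt term: 16.6 × (-0.245) = -4.067
GC term: 0.41 × 42.105 = 17.263; length term: −675/38 = −17.763
Tm = 81.5 + (-4.067) + 17.263 − 17.763 = 76.933 → 76.9°C

76.9°C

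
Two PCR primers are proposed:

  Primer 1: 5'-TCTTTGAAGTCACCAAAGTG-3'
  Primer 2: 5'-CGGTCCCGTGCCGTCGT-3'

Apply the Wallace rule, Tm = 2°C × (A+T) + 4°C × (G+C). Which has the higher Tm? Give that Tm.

Primer 1: A+T=12, G+C=8 → Tm = 2(12)+4(8) = 56°C
Primer 2: A+T=4, G+C=13 → Tm = 2(4)+4(13) = 60°C
56°C vs 60°C → primer 2 is higher.

Primer 2, 60°C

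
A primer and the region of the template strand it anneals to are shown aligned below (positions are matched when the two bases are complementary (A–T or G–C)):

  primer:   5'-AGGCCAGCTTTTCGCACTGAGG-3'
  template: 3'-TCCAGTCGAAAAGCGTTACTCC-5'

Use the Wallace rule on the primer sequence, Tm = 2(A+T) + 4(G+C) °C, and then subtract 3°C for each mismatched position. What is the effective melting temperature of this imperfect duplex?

64°C

Primer base counts: A=4, T=5, G=7, C=6 → A+T=9, G+C=13
Perfect-match Tm = 2(9) + 4(13) = 18 + 52 = 70°C
Mismatches (positions where the bases are not complementary): 2 (at positions 4, 17)
Effective Tm = 70 − 2×3 = 70 − 6 = 64°C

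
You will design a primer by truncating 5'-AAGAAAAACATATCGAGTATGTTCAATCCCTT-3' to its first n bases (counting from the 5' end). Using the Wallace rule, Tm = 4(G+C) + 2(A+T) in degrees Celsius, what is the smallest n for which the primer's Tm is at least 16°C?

First 6 bases: AAGAAA → Tm = 14°C (< 16°C)
First 7 bases: AAGAAAA → Tm = 16°C (≥ 16°C)
Each additional base adds 2°C (A/T) or 4°C (G/C), so Tm is non-decreasing in n; n = 7 is the first length to reach 16°C.

n = 7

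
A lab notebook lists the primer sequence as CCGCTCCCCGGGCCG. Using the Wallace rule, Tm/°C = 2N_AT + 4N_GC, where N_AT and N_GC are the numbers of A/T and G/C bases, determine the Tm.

58°C

Counting bases: G=5, T=1, C=9, A=0
So N_AT = 1 and N_GC = 14.
Tm = 4·14 + 2·1 = 56 + 2 = 58°C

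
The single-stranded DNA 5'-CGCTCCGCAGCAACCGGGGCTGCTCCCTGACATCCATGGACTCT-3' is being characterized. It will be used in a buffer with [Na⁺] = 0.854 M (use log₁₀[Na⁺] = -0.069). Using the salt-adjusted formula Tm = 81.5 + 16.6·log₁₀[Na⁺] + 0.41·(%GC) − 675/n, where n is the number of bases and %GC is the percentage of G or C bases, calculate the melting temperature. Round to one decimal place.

92.0°C

Length n = 44. Scanning the sequence gives C=18, G=11, T=8, A=7.
G+C = 29, so %GC = 29/44 × 100 = 65.909%
Salt term: 16.6 × (-0.069) = -1.145
GC term: 0.41 × 65.909 = 27.023; length term: −675/44 = −15.341
Tm = 81.5 + (-1.145) + 27.023 − 15.341 = 92.037 → 92.0°C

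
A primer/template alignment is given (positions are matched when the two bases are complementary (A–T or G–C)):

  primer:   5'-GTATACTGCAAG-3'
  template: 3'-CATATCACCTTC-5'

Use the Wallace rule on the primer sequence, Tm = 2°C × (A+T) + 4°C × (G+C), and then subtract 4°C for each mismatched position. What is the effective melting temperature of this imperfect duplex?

Primer base counts: A=4, T=3, G=3, C=2 → A+T=7, G+C=5
Perfect-match Tm = 2(7) + 4(5) = 14 + 20 = 34°C
Mismatches (positions where the bases are not complementary): 2 (at positions 6, 9)
Effective Tm = 34 − 2×4 = 34 − 8 = 26°C

26°C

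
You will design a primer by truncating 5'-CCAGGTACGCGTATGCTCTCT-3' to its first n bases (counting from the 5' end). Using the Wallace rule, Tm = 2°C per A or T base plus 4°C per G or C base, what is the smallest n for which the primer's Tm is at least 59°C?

First 18 bases: CCAGGTACGCGTATGCTC → Tm = 58°C (< 59°C)
First 19 bases: CCAGGTACGCGTATGCTCT → Tm = 60°C (≥ 59°C)
Each additional base adds 2°C (A/T) or 4°C (G/C), so Tm is non-decreasing in n; n = 19 is the first length to reach 59°C.

n = 19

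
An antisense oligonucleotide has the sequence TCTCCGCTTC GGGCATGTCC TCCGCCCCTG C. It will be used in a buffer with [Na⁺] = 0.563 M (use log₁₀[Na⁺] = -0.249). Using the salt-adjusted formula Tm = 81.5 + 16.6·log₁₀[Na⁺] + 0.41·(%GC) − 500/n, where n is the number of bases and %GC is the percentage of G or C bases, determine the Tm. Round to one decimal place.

90.3°C

Length n = 31. Scanning the sequence gives C=15, A=1, G=7, T=8.
G+C = 22, so %GC = 22/31 × 100 = 70.968%
Salt term: 16.6 × (-0.249) = -4.133
GC term: 0.41 × 70.968 = 29.097; length term: −500/31 = −16.129
Tm = 81.5 + (-4.133) + 29.097 − 16.129 = 90.335 → 90.3°C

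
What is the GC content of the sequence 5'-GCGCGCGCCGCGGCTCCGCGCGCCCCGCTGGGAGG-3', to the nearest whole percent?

T=2, G=16, C=16, A=1
G+C = 16 + 16 = 32 out of 35 bases
%GC = 32/35 × 100 = 91.43% ≈ 91%

91%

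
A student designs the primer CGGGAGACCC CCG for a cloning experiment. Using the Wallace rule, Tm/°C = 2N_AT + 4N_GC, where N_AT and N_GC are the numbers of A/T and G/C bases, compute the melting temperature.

48°C

Scanning the sequence gives T=0, G=5, A=2, C=6.
So N_AT = 2 and N_GC = 11.
Tm = 4·11 + 2·2 = 44 + 4 = 48°C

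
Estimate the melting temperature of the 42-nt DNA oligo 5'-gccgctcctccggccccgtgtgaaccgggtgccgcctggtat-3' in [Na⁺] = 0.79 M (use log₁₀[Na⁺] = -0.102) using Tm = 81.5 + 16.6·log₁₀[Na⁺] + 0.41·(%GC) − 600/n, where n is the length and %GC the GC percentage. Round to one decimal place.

Length n = 42. T=8, C=17, G=14, A=3
G+C = 31, so %GC = 31/42 × 100 = 73.81%
Salt term: 16.6 × (-0.102) = -1.693
GC term: 0.41 × 73.81 = 30.262; length term: −600/42 = −14.286
Tm = 81.5 + (-1.693) + 30.262 − 14.286 = 95.783 → 95.8°C

95.8°C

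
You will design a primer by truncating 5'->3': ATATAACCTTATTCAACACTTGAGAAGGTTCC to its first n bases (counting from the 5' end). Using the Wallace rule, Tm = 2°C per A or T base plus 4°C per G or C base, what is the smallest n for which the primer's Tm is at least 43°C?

n = 18

First 17 bases: ATATAACCTTATTCAAC → Tm = 42°C (< 43°C)
First 18 bases: ATATAACCTTATTCAACA → Tm = 44°C (≥ 43°C)
Since every base adds ≥2°C, Tm only increases with n, so the threshold is first crossed at n = 18.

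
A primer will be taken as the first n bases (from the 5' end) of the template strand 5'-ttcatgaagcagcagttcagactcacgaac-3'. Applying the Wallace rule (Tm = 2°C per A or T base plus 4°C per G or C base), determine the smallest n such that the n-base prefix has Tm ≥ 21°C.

First 8 bases: TTCATGAA → Tm = 20°C (< 21°C)
First 9 bases: TTCATGAAG → Tm = 24°C (≥ 21°C)
Each additional base adds 2°C (A/T) or 4°C (G/C), so Tm is non-decreasing in n; n = 9 is the first length to reach 21°C.

n = 9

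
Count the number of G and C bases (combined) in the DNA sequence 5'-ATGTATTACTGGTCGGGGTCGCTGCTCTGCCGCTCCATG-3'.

23

T=12, A=4, G=12, C=11
G+C = 12 + 11 = 23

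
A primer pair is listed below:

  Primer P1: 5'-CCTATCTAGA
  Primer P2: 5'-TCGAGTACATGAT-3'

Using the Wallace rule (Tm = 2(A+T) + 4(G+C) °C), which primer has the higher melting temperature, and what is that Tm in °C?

Primer P2, 36°C

Primer P1: A+T=6, G+C=4 → Tm = 2(6)+4(4) = 28°C
Primer P2: A+T=8, G+C=5 → Tm = 2(8)+4(5) = 36°C
28°C vs 36°C → primer P2 is higher.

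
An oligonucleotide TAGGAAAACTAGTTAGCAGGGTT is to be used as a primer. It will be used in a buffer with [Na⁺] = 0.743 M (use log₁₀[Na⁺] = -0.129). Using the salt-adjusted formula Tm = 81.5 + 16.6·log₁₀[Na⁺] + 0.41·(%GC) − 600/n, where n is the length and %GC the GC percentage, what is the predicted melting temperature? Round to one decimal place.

Length n = 23. Base counts: T=6, C=2, A=8, G=7
G+C = 9, so %GC = 9/23 × 100 = 39.13%
Salt term: 16.6 × (-0.129) = -2.141
GC term: 0.41 × 39.13 = 16.043; length term: −600/23 = −26.087
Tm = 81.5 + (-2.141) + 16.043 − 26.087 = 69.315 → 69.3°C

69.3°C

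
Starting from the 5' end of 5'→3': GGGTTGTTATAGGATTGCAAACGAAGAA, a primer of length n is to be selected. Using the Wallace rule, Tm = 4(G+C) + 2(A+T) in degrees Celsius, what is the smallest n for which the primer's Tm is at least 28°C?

First 9 bases: GGGTTGTTA → Tm = 26°C (< 28°C)
First 10 bases: GGGTTGTTAT → Tm = 28°C (≥ 28°C)
Each additional base adds 2°C (A/T) or 4°C (G/C), so Tm is non-decreasing in n; n = 10 is the first length to reach 28°C.

n = 10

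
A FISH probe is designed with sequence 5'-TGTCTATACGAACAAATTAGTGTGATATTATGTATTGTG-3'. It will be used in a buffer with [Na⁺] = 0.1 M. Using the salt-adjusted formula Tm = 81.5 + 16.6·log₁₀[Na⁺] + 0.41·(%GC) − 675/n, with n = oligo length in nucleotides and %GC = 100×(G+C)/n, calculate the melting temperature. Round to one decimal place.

59.2°C

Length n = 39. Base counts: A=12, G=8, T=16, C=3
G+C = 11, so %GC = 11/39 × 100 = 28.205%
Salt term: 16.6 × (-1) = -16.6
GC term: 0.41 × 28.205 = 11.564; length term: −675/39 = −17.308
Tm = 81.5 + (-16.6) + 11.564 − 17.308 = 59.156 → 59.2°C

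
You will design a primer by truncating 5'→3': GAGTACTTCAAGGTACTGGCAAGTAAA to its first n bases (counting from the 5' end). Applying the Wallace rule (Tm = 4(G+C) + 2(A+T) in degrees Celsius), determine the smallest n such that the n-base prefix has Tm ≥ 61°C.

First 20 bases: GAGTACTTCAAGGTACTGGC → Tm = 60°C (< 61°C)
First 21 bases: GAGTACTTCAAGGTACTGGCA → Tm = 62°C (≥ 61°C)
Each additional base adds 2°C (A/T) or 4°C (G/C), so Tm is non-decreasing in n; n = 21 is the first length to reach 61°C.

n = 21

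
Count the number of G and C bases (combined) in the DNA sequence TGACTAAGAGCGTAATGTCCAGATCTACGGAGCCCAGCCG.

22

Base counts: A=11, T=7, C=11, G=11
Total G or C: 11 + 11 = 22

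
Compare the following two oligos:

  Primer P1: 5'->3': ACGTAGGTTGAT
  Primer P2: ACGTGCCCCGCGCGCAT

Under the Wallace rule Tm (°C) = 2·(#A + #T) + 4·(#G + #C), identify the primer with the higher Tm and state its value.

Primer P1: A+T=7, G+C=5 → Tm = 2(7)+4(5) = 34°C
Primer P2: A+T=4, G+C=13 → Tm = 2(4)+4(13) = 60°C
34°C vs 60°C → primer P2 is higher.

Primer P2, 60°C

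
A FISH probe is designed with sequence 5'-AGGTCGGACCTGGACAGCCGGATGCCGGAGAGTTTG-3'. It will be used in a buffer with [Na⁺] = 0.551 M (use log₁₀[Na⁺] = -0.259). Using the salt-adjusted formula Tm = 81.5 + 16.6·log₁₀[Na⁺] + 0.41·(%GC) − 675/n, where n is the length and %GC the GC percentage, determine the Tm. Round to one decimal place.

84.6°C

Length n = 36. A=7, G=15, C=8, T=6
G+C = 23, so %GC = 23/36 × 100 = 63.889%
Salt term: 16.6 × (-0.259) = -4.299
GC term: 0.41 × 63.889 = 26.194; length term: −675/36 = −18.75
Tm = 81.5 + (-4.299) + 26.194 − 18.75 = 84.645 → 84.6°C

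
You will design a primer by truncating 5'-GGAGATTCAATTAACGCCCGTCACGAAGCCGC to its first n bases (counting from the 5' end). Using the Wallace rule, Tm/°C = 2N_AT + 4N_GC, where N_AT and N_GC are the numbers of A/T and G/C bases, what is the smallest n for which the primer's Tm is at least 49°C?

n = 18

First 17 bases: GGAGATTCAATTAACGC → Tm = 48°C (< 49°C)
First 18 bases: GGAGATTCAATTAACGCC → Tm = 52°C (≥ 49°C)
Since every base adds ≥2°C, Tm only increases with n, so the threshold is first crossed at n = 18.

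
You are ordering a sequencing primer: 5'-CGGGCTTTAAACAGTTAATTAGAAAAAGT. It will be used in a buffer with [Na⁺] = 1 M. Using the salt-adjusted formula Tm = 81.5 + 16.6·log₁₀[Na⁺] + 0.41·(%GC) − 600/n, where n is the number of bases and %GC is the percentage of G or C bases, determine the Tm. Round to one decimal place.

73.5°C

Length n = 29. C=3, T=8, A=12, G=6
G+C = 9, so %GC = 9/29 × 100 = 31.034%
Salt term: 16.6 × (0) = 0
GC term: 0.41 × 31.034 = 12.724; length term: −600/29 = −20.69
Tm = 81.5 + (0) + 12.724 − 20.69 = 73.534 → 73.5°C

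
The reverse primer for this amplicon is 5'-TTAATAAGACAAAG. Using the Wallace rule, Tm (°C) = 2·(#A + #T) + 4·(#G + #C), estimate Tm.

34°C

Base counts: C=1, A=8, G=2, T=3
AT pairs contribute 11, GC pairs contribute 3.
Tm = 2×11 + 4×3 = 34°C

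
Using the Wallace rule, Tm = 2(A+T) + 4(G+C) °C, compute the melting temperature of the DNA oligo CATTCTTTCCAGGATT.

Base counts: A=3, C=4, T=7, G=2
AT pairs contribute 10, GC pairs contribute 6.
Tm = 2×10 + 4×6 = 44°C

44°C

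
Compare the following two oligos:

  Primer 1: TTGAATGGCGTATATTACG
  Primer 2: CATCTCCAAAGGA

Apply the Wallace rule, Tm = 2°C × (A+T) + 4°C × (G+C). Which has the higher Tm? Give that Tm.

Primer 1: A+T=12, G+C=7 → Tm = 2(12)+4(7) = 52°C
Primer 2: A+T=7, G+C=6 → Tm = 2(7)+4(6) = 38°C
52°C vs 38°C → primer 1 is higher.

Primer 1, 52°C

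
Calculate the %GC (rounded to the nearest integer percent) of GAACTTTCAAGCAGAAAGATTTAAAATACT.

Scanning the sequence gives C=4, A=14, T=8, G=4.
G+C = 4 + 4 = 8 out of 30 bases
%GC = 8/30 × 100 = 26.67% ≈ 27%

27%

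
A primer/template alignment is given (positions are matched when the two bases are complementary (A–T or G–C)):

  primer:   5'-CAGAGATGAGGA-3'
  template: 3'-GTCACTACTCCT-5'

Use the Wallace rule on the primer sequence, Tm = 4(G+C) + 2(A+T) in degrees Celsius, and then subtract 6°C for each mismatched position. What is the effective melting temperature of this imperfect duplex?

30°C

Primer base counts: A=5, T=1, G=5, C=1 → A+T=6, G+C=6
Perfect-match Tm = 2(6) + 4(6) = 12 + 24 = 36°C
Mismatches (positions where the bases are not complementary): 1 (at position 4)
Effective Tm = 36 − 1×6 = 36 − 6 = 30°C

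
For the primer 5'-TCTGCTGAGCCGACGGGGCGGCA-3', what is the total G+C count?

17

Scanning the sequence gives G=10, C=7, T=3, A=3.
Total G or C: 10 + 7 = 17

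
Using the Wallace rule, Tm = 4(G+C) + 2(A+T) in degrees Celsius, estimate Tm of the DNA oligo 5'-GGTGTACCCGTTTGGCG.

A=1, G=7, C=4, T=5
AT pairs contribute 6, GC pairs contribute 11.
Tm = 2(6) + 4(11) = 12 + 44 = 56°C

56°C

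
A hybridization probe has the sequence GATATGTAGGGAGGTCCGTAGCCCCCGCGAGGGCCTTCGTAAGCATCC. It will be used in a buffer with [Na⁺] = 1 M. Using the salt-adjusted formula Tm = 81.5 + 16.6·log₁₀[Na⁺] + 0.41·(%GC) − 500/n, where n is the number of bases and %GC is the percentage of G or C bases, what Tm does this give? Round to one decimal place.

Length n = 48. A=9, C=14, G=16, T=9
G+C = 30, so %GC = 30/48 × 100 = 62.5%
Salt term: 16.6 × (0) = 0
GC term: 0.41 × 62.5 = 25.625; length term: −500/48 = −10.417
Tm = 81.5 + (0) + 25.625 − 10.417 = 96.708 → 96.7°C

96.7°C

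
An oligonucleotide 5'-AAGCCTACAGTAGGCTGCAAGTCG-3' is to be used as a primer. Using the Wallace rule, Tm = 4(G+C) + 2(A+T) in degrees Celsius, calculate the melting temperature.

74°C

Base counts: G=7, T=4, A=7, C=6
So N_AT = 11 and N_GC = 13.
Tm = 4·13 + 2·11 = 52 + 22 = 74°C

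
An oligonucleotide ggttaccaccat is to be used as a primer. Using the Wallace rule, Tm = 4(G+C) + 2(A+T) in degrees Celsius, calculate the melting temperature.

36°C

A=3, G=2, C=4, T=3
So N_AT = 6 and N_GC = 6.
Tm = 4·6 + 2·6 = 24 + 12 = 36°C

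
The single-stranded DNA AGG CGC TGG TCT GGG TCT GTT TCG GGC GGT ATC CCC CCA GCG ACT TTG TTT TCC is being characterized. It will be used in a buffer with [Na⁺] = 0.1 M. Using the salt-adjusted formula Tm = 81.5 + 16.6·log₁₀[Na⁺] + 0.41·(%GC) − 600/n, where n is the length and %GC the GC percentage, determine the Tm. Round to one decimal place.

Length n = 54. Base counts: A=4, T=17, G=17, C=16
G+C = 33, so %GC = 33/54 × 100 = 61.111%
Salt term: 16.6 × (-1) = -16.6
GC term: 0.41 × 61.111 = 25.056; length term: −600/54 = −11.111
Tm = 81.5 + (-16.6) + 25.056 − 11.111 = 78.845 → 78.8°C

78.8°C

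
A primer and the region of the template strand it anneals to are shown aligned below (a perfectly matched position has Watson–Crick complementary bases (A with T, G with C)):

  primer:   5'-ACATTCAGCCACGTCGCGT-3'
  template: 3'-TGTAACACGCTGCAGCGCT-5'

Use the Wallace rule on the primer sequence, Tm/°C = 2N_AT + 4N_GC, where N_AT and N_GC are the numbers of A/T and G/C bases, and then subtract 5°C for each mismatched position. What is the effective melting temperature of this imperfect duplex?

40°C

Primer base counts: A=4, T=4, G=4, C=7 → A+T=8, G+C=11
Perfect-match Tm = 2(8) + 4(11) = 16 + 44 = 60°C
Mismatches (positions where the bases are not complementary): 4 (at positions 6, 7, 10, 19)
Effective Tm = 60 − 4×5 = 60 − 20 = 40°C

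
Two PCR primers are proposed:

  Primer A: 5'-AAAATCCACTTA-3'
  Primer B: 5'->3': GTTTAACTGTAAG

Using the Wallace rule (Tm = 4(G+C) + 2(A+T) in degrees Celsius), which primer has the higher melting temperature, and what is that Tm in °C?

Primer B, 34°C

Primer A: A+T=9, G+C=3 → Tm = 2(9)+4(3) = 30°C
Primer B: A+T=9, G+C=4 → Tm = 2(9)+4(4) = 34°C
30°C vs 34°C → primer B is higher.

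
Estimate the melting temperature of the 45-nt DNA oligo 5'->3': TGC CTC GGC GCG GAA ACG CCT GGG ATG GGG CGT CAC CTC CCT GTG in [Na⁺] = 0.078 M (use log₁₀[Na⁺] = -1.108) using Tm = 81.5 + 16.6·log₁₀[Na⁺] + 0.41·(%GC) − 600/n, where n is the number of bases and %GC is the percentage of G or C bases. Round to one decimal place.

Length n = 45. Base counts: T=8, C=15, A=5, G=17
G+C = 32, so %GC = 32/45 × 100 = 71.111%
Salt term: 16.6 × (-1.108) = -18.393
GC term: 0.41 × 71.111 = 29.156; length term: −600/45 = −13.333
Tm = 81.5 + (-18.393) + 29.156 − 13.333 = 78.93 → 78.9°C

78.9°C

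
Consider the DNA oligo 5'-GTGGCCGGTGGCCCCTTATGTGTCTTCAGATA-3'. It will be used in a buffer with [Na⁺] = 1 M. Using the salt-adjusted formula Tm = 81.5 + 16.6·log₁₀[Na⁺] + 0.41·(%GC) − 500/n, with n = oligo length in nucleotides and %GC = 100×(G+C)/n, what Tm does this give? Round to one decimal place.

88.9°C

Length n = 32. Base counts: T=10, A=4, G=10, C=8
G+C = 18, so %GC = 18/32 × 100 = 56.25%
Salt term: 16.6 × (0) = 0
GC term: 0.41 × 56.25 = 23.062; length term: −500/32 = −15.625
Tm = 81.5 + (0) + 23.062 − 15.625 = 88.937 → 88.9°C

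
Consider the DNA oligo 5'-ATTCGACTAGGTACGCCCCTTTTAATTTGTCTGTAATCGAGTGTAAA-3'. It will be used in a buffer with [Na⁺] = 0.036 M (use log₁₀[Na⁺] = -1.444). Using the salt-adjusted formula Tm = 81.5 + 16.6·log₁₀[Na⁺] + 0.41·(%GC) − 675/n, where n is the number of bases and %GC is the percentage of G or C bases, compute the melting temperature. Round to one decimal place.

Length n = 47. Scanning the sequence gives T=17, C=9, G=9, A=12.
G+C = 18, so %GC = 18/47 × 100 = 38.298%
Salt term: 16.6 × (-1.444) = -23.97
GC term: 0.41 × 38.298 = 15.702; length term: −675/47 = −14.362
Tm = 81.5 + (-23.97) + 15.702 − 14.362 = 58.87 → 58.9°C

58.9°C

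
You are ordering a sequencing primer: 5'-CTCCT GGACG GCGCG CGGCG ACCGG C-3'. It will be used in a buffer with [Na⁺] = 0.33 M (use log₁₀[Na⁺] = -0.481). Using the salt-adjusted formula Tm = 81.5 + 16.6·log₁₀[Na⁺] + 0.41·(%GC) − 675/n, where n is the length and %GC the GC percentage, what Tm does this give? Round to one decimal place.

Length n = 26. Counting bases: T=2, A=2, G=11, C=11
G+C = 22, so %GC = 22/26 × 100 = 84.615%
Salt term: 16.6 × (-0.481) = -7.985
GC term: 0.41 × 84.615 = 34.692; length term: −675/26 = −25.962
Tm = 81.5 + (-7.985) + 34.692 − 25.962 = 82.245 → 82.2°C

82.2°C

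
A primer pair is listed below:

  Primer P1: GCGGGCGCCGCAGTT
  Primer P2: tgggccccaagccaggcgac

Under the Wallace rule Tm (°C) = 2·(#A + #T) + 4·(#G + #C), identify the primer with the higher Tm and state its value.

Primer P1: A+T=3, G+C=12 → Tm = 2(3)+4(12) = 54°C
Primer P2: A+T=5, G+C=15 → Tm = 2(5)+4(15) = 70°C
54°C vs 70°C → primer P2 is higher.

Primer P2, 70°C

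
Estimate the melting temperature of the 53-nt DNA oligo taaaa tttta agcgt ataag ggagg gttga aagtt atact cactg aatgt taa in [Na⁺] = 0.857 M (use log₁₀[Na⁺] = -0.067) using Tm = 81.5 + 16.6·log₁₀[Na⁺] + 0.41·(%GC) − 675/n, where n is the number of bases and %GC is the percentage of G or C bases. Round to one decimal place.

Length n = 53. Counting bases: G=12, T=17, C=4, A=20
G+C = 16, so %GC = 16/53 × 100 = 30.189%
Salt term: 16.6 × (-0.067) = -1.112
GC term: 0.41 × 30.189 = 12.377; length term: −675/53 = −12.736
Tm = 81.5 + (-1.112) + 12.377 − 12.736 = 80.029 → 80.0°C

80.0°C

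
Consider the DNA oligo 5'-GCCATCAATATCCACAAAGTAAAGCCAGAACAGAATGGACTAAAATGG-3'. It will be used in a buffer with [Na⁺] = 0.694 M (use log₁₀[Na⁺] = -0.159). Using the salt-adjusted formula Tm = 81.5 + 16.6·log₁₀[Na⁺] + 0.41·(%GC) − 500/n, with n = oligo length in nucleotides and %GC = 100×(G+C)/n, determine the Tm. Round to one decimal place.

Length n = 48. Counting bases: G=9, T=7, A=22, C=10
G+C = 19, so %GC = 19/48 × 100 = 39.583%
Salt term: 16.6 × (-0.159) = -2.639
GC term: 0.41 × 39.583 = 16.229; length term: −500/48 = −10.417
Tm = 81.5 + (-2.639) + 16.229 − 10.417 = 84.673 → 84.7°C

84.7°C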